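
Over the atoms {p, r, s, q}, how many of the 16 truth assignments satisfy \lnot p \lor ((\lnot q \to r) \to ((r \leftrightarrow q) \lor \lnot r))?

14

Initial set: {(\lnot p \lor ((\lnot q \to r) \to ((r \leftrightarrow q) \lor \lnot r)))}.
(\lnot p \lor ((\lnot q \to r) \to ((r \leftrightarrow q) \lor \lnot r))): β-rule — branch into \lnot p  //  ((\lnot q \to r) \to ((r \leftrightarrow q) \lor \lnot r)).
  branch 1 (add \lnot p):
    ○ open, literals {p=F}.
  branch 2 (add ((\lnot q \to r) \to ((r \leftrightarrow q) \lor \lnot r))):
    ((\lnot q \to r) \to ((r \leftrightarrow q) \lor \lnot r)): β-rule — branch into \lnot (\lnot q \to r)  //  ((r \leftrightarrow q) \lor \lnot r).
      branch 2.1 (add \lnot (\lnot q \to r)):
        \lnot (\lnot q \to r): α-rule — add \lnot q, \lnot r.
        ○ open, literals {q=F, r=F}.
      branch 2.2 (add ((r \leftrightarrow q) \lor \lnot r)):
        ((r \leftrightarrow q) \lor \lnot r): β-rule — branch into (r \leftrightarrow q)  //  \lnot r.
          branch 2.2.1 (add (r \leftrightarrow q)):
            (r \leftrightarrow q): β-rule — branch into r, q  //  \lnot r, \lnot q.
              branch 2.2.1.1 (add r, q):
                ○ open, literals {q=T, r=T}.
              branch 2.2.1.2 (add \lnot r, \lnot q):
                ○ open, literals {q=F, r=F}.
          branch 2.2.2 (add \lnot r):
            ○ open, literals {r=F}.
0 branches closed, 5 open.
Each open branch fixes some atoms; the unmentioned ones are free. Counting distinct full assignments: branch {p=F} (r, s, q) contributes 8 new; branch {q=F, r=F} (p, s) contributes 2 new; branch {q=T, r=T} (p, s) contributes 2 new; branch {q=F, r=F} (p, s) contributes 0 new; branch {r=F} (p, s, q) contributes 2 new. Total: 14.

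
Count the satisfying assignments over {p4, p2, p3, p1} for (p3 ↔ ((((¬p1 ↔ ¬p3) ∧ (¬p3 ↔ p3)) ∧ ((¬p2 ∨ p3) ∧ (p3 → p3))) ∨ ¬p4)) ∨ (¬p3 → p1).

14

Initial set: {((p3 ↔ ((((¬p1 ↔ ¬p3) ∧ (¬p3 ↔ p3)) ∧ ((¬p2 ∨ p3) ∧ (p3 → p3))) ∨ ¬p4)) ∨ (¬p3 → p1))}.
((p3 ↔ ((((¬p1 ↔ ¬p3) ∧ (¬p3 ↔ p3)) ∧ ((¬p2 ∨ p3) ∧ (p3 → p3))) ∨ ¬p4)) ∨ (¬p3 → p1)): β-rule — branch into (p3 ↔ ((((¬p1 ↔ ¬p3) ∧ (¬p3 ↔ p3)) ∧ ((¬p2 ∨ p3) ∧ (p3 → p3))) ∨ ¬p4))  //  (¬p3 → p1).
  branch 1 (add (p3 ↔ ((((¬p1 ↔ ¬p3) ∧ (¬p3 ↔ p3)) ∧ ((¬p2 ∨ p3) ∧ (p3 → p3))) ∨ ¬p4))):
    (p3 ↔ ((((¬p1 ↔ ¬p3) ∧ (¬p3 ↔ p3)) ∧ ((¬p2 ∨ p3) ∧ (p3 → p3))) ∨ ¬p4)): β-rule — branch into p3, ((((¬p1 ↔ ¬p3) ∧ (¬p3 ↔ p3)) ∧ ((¬p2 ∨ p3) ∧ (p3 → p3))) ∨ ¬p4)  //  ¬p3, ¬((((¬p1 ↔ ¬p3) ∧ (¬p3 ↔ p3)) ∧ ((¬p2 ∨ p3) ∧ (p3 → p3))) ∨ ¬p4).
      branch 1.1 (add p3, ((((¬p1 ↔ ¬p3) ∧ (¬p3 ↔ p3)) ∧ ((¬p2 ∨ p3) ∧ (p3 → p3))) ∨ ¬p4)):
        ((((¬p1 ↔ ¬p3) ∧ (¬p3 ↔ p3)) ∧ ((¬p2 ∨ p3) ∧ (p3 → p3))) ∨ ¬p4): β-rule — branch into (((¬p1 ↔ ¬p3) ∧ (¬p3 ↔ p3)) ∧ ((¬p2 ∨ p3) ∧ (p3 → p3)))  //  ¬p4.
          branch 1.1.1 (add (((¬p1 ↔ ¬p3) ∧ (¬p3 ↔ p3)) ∧ ((¬p2 ∨ p3) ∧ (p3 → p3)))):
            (((¬p1 ↔ ¬p3) ∧ (¬p3 ↔ p3)) ∧ ((¬p2 ∨ p3) ∧ (p3 → p3))): α-rule — add ((¬p1 ↔ ¬p3) ∧ (¬p3 ↔ p3)), ((¬p2 ∨ p3) ∧ (p3 → p3)).
            ((¬p1 ↔ ¬p3) ∧ (¬p3 ↔ p3)): α-rule — add (¬p1 ↔ ¬p3), (¬p3 ↔ p3).
            ((¬p2 ∨ p3) ∧ (p3 → p3)): α-rule — add (¬p2 ∨ p3), (p3 → p3).
            (¬p1 ↔ ¬p3): β-rule — branch into ¬p1, ¬p3  //  ¬¬p1, ¬¬p3.
              branch 1.1.1.1 (add ¬p1, ¬p3):
                × closes — contains both p3 and ¬p3.
              branch 1.1.1.2 (add ¬¬p1, ¬¬p3):
                (¬p3 ↔ p3): β-rule — branch into ¬p3, p3  //  ¬¬p3, ¬p3.
                  branch 1.1.1.2.1 (add ¬p3, p3):
                    × closes — contains both p3 and ¬p3.
                  branch 1.1.1.2.2 (add ¬¬p3, ¬p3):
                    × closes — contains both p3 and ¬p3.
          branch 1.1.2 (add ¬p4):
            ○ open, literals {p3=1, p4=0}.
      branch 1.2 (add ¬p3, ¬((((¬p1 ↔ ¬p3) ∧ (¬p3 ↔ p3)) ∧ ((¬p2 ∨ p3) ∧ (p3 → p3))) ∨ ¬p4)):
        ¬((((¬p1 ↔ ¬p3) ∧ (¬p3 ↔ p3)) ∧ ((¬p2 ∨ p3) ∧ (p3 → p3))) ∨ ¬p4): α-rule — add ¬(((¬p1 ↔ ¬p3) ∧ (¬p3 ↔ p3)) ∧ ((¬p2 ∨ p3) ∧ (p3 → p3))), ¬¬p4.
        ¬(((¬p1 ↔ ¬p3) ∧ (¬p3 ↔ p3)) ∧ ((¬p2 ∨ p3) ∧ (p3 → p3))): β-rule — branch into ¬((¬p1 ↔ ¬p3) ∧ (¬p3 ↔ p3))  //  ¬((¬p2 ∨ p3) ∧ (p3 → p3)).
          branch 1.2.1 (add ¬((¬p1 ↔ ¬p3) ∧ (¬p3 ↔ p3))):
            ¬((¬p1 ↔ ¬p3) ∧ (¬p3 ↔ p3)): β-rule — branch into ¬(¬p1 ↔ ¬p3)  //  ¬(¬p3 ↔ p3).
              branch 1.2.1.1 (add ¬(¬p1 ↔ ¬p3)):
                ¬(¬p1 ↔ ¬p3): β-rule — branch into ¬p1, ¬¬p3  //  ¬¬p1, ¬p3.
                  branch 1.2.1.1.1 (add ¬p1, ¬¬p3):
                    × closes — contains both p3 and ¬p3.
                  branch 1.2.1.1.2 (add ¬¬p1, ¬p3):
                    ○ open, literals {p1=1, p3=0, p4=1}.
              branch 1.2.1.2 (add ¬(¬p3 ↔ p3)):
                ¬(¬p3 ↔ p3): β-rule — branch into ¬p3, ¬p3  //  ¬¬p3, p3.
                  branch 1.2.1.2.1 (add ¬p3, ¬p3):
                    ○ open, literals {p3=0, p4=1}.
                  branch 1.2.1.2.2 (add ¬¬p3, p3):
                    × closes — contains both p3 and ¬p3.
          branch 1.2.2 (add ¬((¬p2 ∨ p3) ∧ (p3 → p3))):
            ¬((¬p2 ∨ p3) ∧ (p3 → p3)): β-rule — branch into ¬(¬p2 ∨ p3)  //  ¬(p3 → p3).
              branch 1.2.2.1 (add ¬(¬p2 ∨ p3)):
                ¬(¬p2 ∨ p3): α-rule — add ¬¬p2, ¬p3.
                ○ open, literals {p2=1, p3=0, p4=1}.
              branch 1.2.2.2 (add ¬(p3 → p3)):
                ¬(p3 → p3): α-rule — add p3, ¬p3.
                × closes — contains both p3 and ¬p3.
  branch 2 (add (¬p3 → p1)):
    (¬p3 → p1): β-rule — branch into ¬¬p3  //  p1.
      branch 2.1 (add ¬¬p3):
        ○ open, literals {p3=1}.
      branch 2.2 (add p1):
        ○ open, literals {p1=1}.
6 branches closed, 6 open.
Each open branch fixes some atoms; the unmentioned ones are free. Counting distinct full assignments: branch {p3=1, p4=0} (p2, p1) contributes 4 new; branch {p1=1, p3=0, p4=1} (p2) contributes 2 new; branch {p3=0, p4=1} (p2, p1) contributes 2 new; branch {p2=1, p3=0, p4=1} (p1) contributes 0 new; branch {p3=1} (p4, p2, p1) contributes 4 new; branch {p1=1} (p4, p2, p3) contributes 2 new. Total: 14.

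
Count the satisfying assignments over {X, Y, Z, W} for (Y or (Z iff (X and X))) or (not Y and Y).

12

Initial set: {T ((Y or (Z iff (X and X))) or (not Y and Y))}.
T ((Y or (Z iff (X and X))) or (not Y and Y)): β-rule — branch into T (Y or (Z iff (X and X)))  //  T (not Y and Y).
  branch 1 (add T (Y or (Z iff (X and X)))):
    T (Y or (Z iff (X and X))): β-rule — branch into T Y  //  T (Z iff (X and X)).
      branch 1.1 (add T Y):
        ○ open, literals {Y=T}.
      branch 1.2 (add T (Z iff (X and X))):
        T (Z iff (X and X)): β-rule — branch into T Z, T (X and X)  //  F Z, F (X and X).
          branch 1.2.1 (add T Z, T (X and X)):
            T (X and X): α-rule — add T X, T X.
            ○ open, literals {X=T, Z=T}.
          branch 1.2.2 (add F Z, F (X and X)):
            F (X and X): β-rule — branch into F X  //  F X.
              branch 1.2.2.1 (add F X):
                ○ open, literals {X=F, Z=F}.
              branch 1.2.2.2 (add F X):
                ○ open, literals {X=F, Z=F}.
  branch 2 (add T (not Y and Y)):
    T (not Y and Y): α-rule — add T not Y, T Y.
    × closes — contains both Y and not Y.
1 branch closed, 4 open.
Each open branch fixes some atoms; the unmentioned ones are free. Counting distinct full assignments: branch {Y=T} (X, Z, W) contributes 8 new; branch {X=T, Z=T} (Y, W) contributes 2 new; branch {X=F, Z=F} (Y, W) contributes 2 new; branch {X=F, Z=F} (Y, W) contributes 0 new. Total: 12.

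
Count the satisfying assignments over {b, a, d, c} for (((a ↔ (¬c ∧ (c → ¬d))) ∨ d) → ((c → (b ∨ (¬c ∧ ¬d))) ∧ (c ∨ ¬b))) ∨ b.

Initial set: {((((a ↔ (¬c ∧ (c → ¬d))) ∨ d) → ((c → (b ∨ (¬c ∧ ¬d))) ∧ (c ∨ ¬b))) ∨ b)}.
((((a ↔ (¬c ∧ (c → ¬d))) ∨ d) → ((c → (b ∨ (¬c ∧ ¬d))) ∧ (c ∨ ¬b))) ∨ b): β-rule — branch into (((a ↔ (¬c ∧ (c → ¬d))) ∨ d) → ((c → (b ∨ (¬c ∧ ¬d))) ∧ (c ∨ ¬b)))  //  b.
  branch 1 (add (((a ↔ (¬c ∧ (c → ¬d))) ∨ d) → ((c → (b ∨ (¬c ∧ ¬d))) ∧ (c ∨ ¬b)))):
    (((a ↔ (¬c ∧ (c → ¬d))) ∨ d) → ((c → (b ∨ (¬c ∧ ¬d))) ∧ (c ∨ ¬b))): β-rule — branch into ¬((a ↔ (¬c ∧ (c → ¬d))) ∨ d)  //  ((c → (b ∨ (¬c ∧ ¬d))) ∧ (c ∨ ¬b)).
      branch 1.1 (add ¬((a ↔ (¬c ∧ (c → ¬d))) ∨ d)):
        ¬((a ↔ (¬c ∧ (c → ¬d))) ∨ d): α-rule — add ¬(a ↔ (¬c ∧ (c → ¬d))), ¬d.
        ¬(a ↔ (¬c ∧ (c → ¬d))): β-rule — branch into a, ¬(¬c ∧ (c → ¬d))  //  ¬a, (¬c ∧ (c → ¬d)).
          branch 1.1.1 (add a, ¬(¬c ∧ (c → ¬d))):
            ¬(¬c ∧ (c → ¬d)): β-rule — branch into ¬¬c  //  ¬(c → ¬d).
              branch 1.1.1.1 (add ¬¬c):
                ○ open, literals {a=true, c=true, d=false}.
              branch 1.1.1.2 (add ¬(c → ¬d)):
                ¬(c → ¬d): α-rule — add c, ¬¬d.
                × closes — contains both d and ¬d.
          branch 1.1.2 (add ¬a, (¬c ∧ (c → ¬d))):
            (¬c ∧ (c → ¬d)): α-rule — add ¬c, (c → ¬d).
            (c → ¬d): β-rule — branch into ¬c  //  ¬d.
              branch 1.1.2.1 (add ¬c):
                ○ open, literals {a=false, c=false, d=false}.
              branch 1.1.2.2 (add ¬d):
                ○ open, literals {a=false, c=false, d=false}.
      branch 1.2 (add ((c → (b ∨ (¬c ∧ ¬d))) ∧ (c ∨ ¬b))):
        ((c → (b ∨ (¬c ∧ ¬d))) ∧ (c ∨ ¬b)): α-rule — add (c → (b ∨ (¬c ∧ ¬d))), (c ∨ ¬b).
        (c → (b ∨ (¬c ∧ ¬d))): β-rule — branch into ¬c  //  (b ∨ (¬c ∧ ¬d)).
          branch 1.2.1 (add ¬c):
            (c ∨ ¬b): β-rule — branch into c  //  ¬b.
              branch 1.2.1.1 (add c):
                × closes — contains both c and ¬c.
              branch 1.2.1.2 (add ¬b):
                ○ open, literals {b=false, c=false}.
          branch 1.2.2 (add (b ∨ (¬c ∧ ¬d))):
            (c ∨ ¬b): β-rule — branch into c  //  ¬b.
              branch 1.2.2.1 (add c):
                (b ∨ (¬c ∧ ¬d)): β-rule — branch into b  //  (¬c ∧ ¬d).
                  branch 1.2.2.1.1 (add b):
                    ○ open, literals {b=true, c=true}.
                  branch 1.2.2.1.2 (add (¬c ∧ ¬d)):
                    (¬c ∧ ¬d): α-rule — add ¬c, ¬d.
                    × closes — contains both c and ¬c.
              branch 1.2.2.2 (add ¬b):
                (b ∨ (¬c ∧ ¬d)): β-rule — branch into b  //  (¬c ∧ ¬d).
                  branch 1.2.2.2.1 (add b):
                    × closes — contains both b and ¬b.
                  branch 1.2.2.2.2 (add (¬c ∧ ¬d)):
                    (¬c ∧ ¬d): α-rule — add ¬c, ¬d.
                    ○ open, literals {b=false, c=false, d=false}.
  branch 2 (add b):
    ○ open, literals {b=true}.
4 branches closed, 7 open.
Each open branch fixes some atoms; the unmentioned ones are free. Counting distinct full assignments: branch {a=true, c=true, d=false} (b) contributes 2 new; branch {a=false, c=false, d=false} (b) contributes 2 new; branch {a=false, c=false, d=false} (b) contributes 0 new; branch {b=false, c=false} (a, d) contributes 3 new; branch {b=true, c=true} (a, d) contributes 3 new; branch {b=false, c=false, d=false} (a) contributes 0 new; branch {b=true} (a, d, c) contributes 3 new. Total: 13.

13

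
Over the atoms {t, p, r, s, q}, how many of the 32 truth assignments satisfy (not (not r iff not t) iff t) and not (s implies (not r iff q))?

Initial set: {T ((not (not r iff not t) iff t) and not (s implies (not r iff q)))}.
T ((not (not r iff not t) iff t) and not (s implies (not r iff q))): α-rule — add T (not (not r iff not t) iff t), T not (s implies (not r iff q)).
T not (s implies (not r iff q)): α-rule — add T s, F (not r iff q).
T (not (not r iff not t) iff t): β-rule — branch into T not (not r iff not t), T t  //  F not (not r iff not t), F t.
  branch 1 (add T not (not r iff not t), T t):
    F (not r iff q): β-rule — branch into T not r, F q  //  F not r, T q.
      branch 1.1 (add T not r, F q):
        T not (not r iff not t): β-rule — branch into T not r, F not t  //  F not r, T not t.
          branch 1.1.1 (add T not r, F not t):
            ○ open, literals {q=F, r=F, s=T, t=T}.
          branch 1.1.2 (add F not r, T not t):
            × closes — contains both r and not r.
      branch 1.2 (add F not r, T q):
        T not (not r iff not t): β-rule — branch into T not r, F not t  //  F not r, T not t.
          branch 1.2.1 (add T not r, F not t):
            × closes — contains both r and not r.
          branch 1.2.2 (add F not r, T not t):
            × closes — contains both t and not t.
  branch 2 (add F not (not r iff not t), F t):
    F (not r iff q): β-rule — branch into T not r, F q  //  F not r, T q.
      branch 2.1 (add T not r, F q):
        F not (not r iff not t): β-rule — branch into T not r, T not t  //  F not r, F not t.
          branch 2.1.1 (add T not r, T not t):
            ○ open, literals {q=F, r=F, s=T, t=F}.
          branch 2.1.2 (add F not r, F not t):
            × closes — contains both r and not r.
      branch 2.2 (add F not r, T q):
        F not (not r iff not t): β-rule — branch into T not r, T not t  //  F not r, F not t.
          branch 2.2.1 (add T not r, T not t):
            × closes — contains both r and not r.
          branch 2.2.2 (add F not r, F not t):
            × closes — contains both t and not t.
6 branches closed, 2 open.
Each open branch fixes some atoms; the unmentioned ones are free. Counting distinct full assignments: branch {q=F, r=F, s=T, t=T} (p) contributes 2 new; branch {q=F, r=F, s=T, t=F} (p) contributes 2 new. Total: 4.

4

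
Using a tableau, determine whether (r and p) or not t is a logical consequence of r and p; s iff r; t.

Yes

Initial set: {(r and p); (s iff r); t; not ((r and p) or not t)}.
(r and p): α-rule — add r, p.
not ((r and p) or not t): α-rule — add not (r and p), not not t.
(s iff r): β-rule — branch into s, r  //  not s, not r.
  branch 1 (add s, r):
    not (r and p): β-rule — branch into not r  //  not p.
      branch 1.1 (add not r):
        × closes — contains both r and not r.
      branch 1.2 (add not p):
        × closes — contains both p and not p.
  branch 2 (add not s, not r):
    × closes — contains both r and not r.
All 3 branches close.
Every branch closed, so the premises entail the conclusion.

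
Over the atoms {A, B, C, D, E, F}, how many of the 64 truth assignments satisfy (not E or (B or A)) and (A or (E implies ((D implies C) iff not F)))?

Initial set: {((not E or (B or A)) and (A or (E implies ((D implies C) iff not F))))}.
((not E or (B or A)) and (A or (E implies ((D implies C) iff not F)))): α-rule — add (not E or (B or A)), (A or (E implies ((D implies C) iff not F))).
(not E or (B or A)): β-rule — branch into not E  //  (B or A).
  branch 1 (add not E):
    (A or (E implies ((D implies C) iff not F))): β-rule — branch into A  //  (E implies ((D implies C) iff not F)).
      branch 1.1 (add A):
        ○ open, literals {A=T, E=F}.
      branch 1.2 (add (E implies ((D implies C) iff not F))):
        (E implies ((D implies C) iff not F)): β-rule — branch into not E  //  ((D implies C) iff not F).
          branch 1.2.1 (add not E):
            ○ open, literals {E=F}.
          branch 1.2.2 (add ((D implies C) iff not F)):
            ((D implies C) iff not F): β-rule — branch into (D implies C), not F  //  not (D implies C), not not F.
              branch 1.2.2.1 (add (D implies C), not F):
                (D implies C): β-rule — branch into not D  //  C.
                  branch 1.2.2.1.1 (add not D):
                    ○ open, literals {D=F, E=F, F=F}.
                  branch 1.2.2.1.2 (add C):
                    ○ open, literals {C=T, E=F, F=F}.
              branch 1.2.2.2 (add not (D implies C), not not F):
                not (D implies C): α-rule — add D, not C.
                ○ open, literals {C=F, D=T, E=F, F=T}.
  branch 2 (add (B or A)):
    (A or (E implies ((D implies C) iff not F))): β-rule — branch into A  //  (E implies ((D implies C) iff not F)).
      branch 2.1 (add A):
        (B or A): β-rule — branch into B  //  A.
          branch 2.1.1 (add B):
            ○ open, literals {A=T, B=T}.
          branch 2.1.2 (add A):
            ○ open, literals {A=T}.
      branch 2.2 (add (E implies ((D implies C) iff not F))):
        (B or A): β-rule — branch into B  //  A.
          branch 2.2.1 (add B):
            (E implies ((D implies C) iff not F)): β-rule — branch into not E  //  ((D implies C) iff not F).
              branch 2.2.1.1 (add not E):
                ○ open, literals {B=T, E=F}.
              branch 2.2.1.2 (add ((D implies C) iff not F)):
                ((D implies C) iff not F): β-rule — branch into (D implies C), not F  //  not (D implies C), not not F.
                  branch 2.2.1.2.1 (add (D implies C), not F):
                    (D implies C): β-rule — branch into not D  //  C.
                      branch 2.2.1.2.1.1 (add not D):
                        ○ open, literals {B=T, D=F, F=F}.
                      branch 2.2.1.2.1.2 (add C):
                        ○ open, literals {B=T, C=T, F=F}.
                  branch 2.2.1.2.2 (add not (D implies C), not not F):
                    not (D implies C): α-rule — add D, not C.
                    ○ open, literals {B=T, C=F, D=T, F=T}.
          branch 2.2.2 (add A):
            (E implies ((D implies C) iff not F)): β-rule — branch into not E  //  ((D implies C) iff not F).
              branch 2.2.2.1 (add not E):
                ○ open, literals {A=T, E=F}.
              branch 2.2.2.2 (add ((D implies C) iff not F)):
                ((D implies C) iff not F): β-rule — branch into (D implies C), not F  //  not (D implies C), not not F.
                  branch 2.2.2.2.1 (add (D implies C), not F):
                    (D implies C): β-rule — branch into not D  //  C.
                      branch 2.2.2.2.1.1 (add not D):
                        ○ open, literals {A=T, D=F, F=F}.
                      branch 2.2.2.2.1.2 (add C):
                        ○ open, literals {A=T, C=T, F=F}.
                  branch 2.2.2.2.2 (add not (D implies C), not not F):
                    not (D implies C): α-rule — add D, not C.
                    ○ open, literals {A=T, C=F, D=T, F=T}.
0 branches closed, 15 open.
Each open branch fixes some atoms; the unmentioned ones are free. Counting distinct full assignments: branch {A=T, E=F} (B, C, D, F) contributes 16 new; branch {E=F} (A, B, C, D, F) contributes 16 new; branch {D=F, E=F, F=F} (A, B, C) contributes 0 new; branch {C=T, E=F, F=F} (A, B, D) contributes 0 new; branch {C=F, D=T, E=F, F=T} (A, B) contributes 0 new; branch {A=T, B=T} (C, D, E, F) contributes 8 new; branch {A=T} (B, C, D, E, F) contributes 8 new; branch {B=T, E=F} (A, C, D, F) contributes 0 new; branch {B=T, D=F, F=F} (A, C, E) contributes 2 new; branch {B=T, C=T, F=F} (A, D, E) contributes 1 new; branch {B=T, C=F, D=T, F=T} (A, E) contributes 1 new; branch {A=T, E=F} (B, C, D, F) contributes 0 new; branch {A=T, D=F, F=F} (B, C, E) contributes 0 new; branch {A=T, C=T, F=F} (B, D, E) contributes 0 new; branch {A=T, C=F, D=T, F=T} (B, E) contributes 0 new. Total: 52.

52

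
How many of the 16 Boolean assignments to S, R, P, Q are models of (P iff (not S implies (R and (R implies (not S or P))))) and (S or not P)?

6

Initial set: {((P iff (not S implies (R and (R implies (not S or P))))) and (S or not P))}.
((P iff (not S implies (R and (R implies (not S or P))))) and (S or not P)): α-rule — add (P iff (not S implies (R and (R implies (not S or P))))), (S or not P).
(P iff (not S implies (R and (R implies (not S or P))))): β-rule — branch into P, (not S implies (R and (R implies (not S or P))))  //  not P, not (not S implies (R and (R implies (not S or P)))).
  branch 1 (add P, (not S implies (R and (R implies (not S or P))))):
    (S or not P): β-rule — branch into S  //  not P.
      branch 1.1 (add S):
        (not S implies (R and (R implies (not S or P)))): β-rule — branch into not not S  //  (R and (R implies (not S or P))).
          branch 1.1.1 (add not not S):
            ○ open, literals {P=true, S=true}.
          branch 1.1.2 (add (R and (R implies (not S or P)))):
            (R and (R implies (not S or P))): α-rule — add R, (R implies (not S or P)).
            (R implies (not S or P)): β-rule — branch into not R  //  (not S or P).
              branch 1.1.2.1 (add not R):
                × closes — contains both R and not R.
              branch 1.1.2.2 (add (not S or P)):
                (not S or P): β-rule — branch into not S  //  P.
                  branch 1.1.2.2.1 (add not S):
                    × closes — contains both S and not S.
                  branch 1.1.2.2.2 (add P):
                    ○ open, literals {P=true, R=true, S=true}.
      branch 1.2 (add not P):
        × closes — contains both P and not P.
  branch 2 (add not P, not (not S implies (R and (R implies (not S or P))))):
    not (not S implies (R and (R implies (not S or P)))): α-rule — add not S, not (R and (R implies (not S or P))).
    (S or not P): β-rule — branch into S  //  not P.
      branch 2.1 (add S):
        × closes — contains both S and not S.
      branch 2.2 (add not P):
        not (R and (R implies (not S or P))): β-rule — branch into not R  //  not (R implies (not S or P)).
          branch 2.2.1 (add not R):
            ○ open, literals {P=false, R=false, S=false}.
          branch 2.2.2 (add not (R implies (not S or P))):
            not (R implies (not S or P)): α-rule — add R, not (not S or P).
            not (not S or P): α-rule — add not not S, not P.
            × closes — contains both S and not S.
5 branches closed, 3 open.
Each open branch fixes some atoms; the unmentioned ones are free. Counting distinct full assignments: branch {P=true, S=true} (R, Q) contributes 4 new; branch {P=true, R=true, S=true} (Q) contributes 0 new; branch {P=false, R=false, S=false} (Q) contributes 2 new. Total: 6.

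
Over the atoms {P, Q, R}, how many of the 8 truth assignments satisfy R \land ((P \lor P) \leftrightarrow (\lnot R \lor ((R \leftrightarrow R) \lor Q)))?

2

Initial set: {(R \land ((P \lor P) \leftrightarrow (\lnot R \lor ((R \leftrightarrow R) \lor Q))))}.
(R \land ((P \lor P) \leftrightarrow (\lnot R \lor ((R \leftrightarrow R) \lor Q)))): α-rule — add R, ((P \lor P) \leftrightarrow (\lnot R \lor ((R \leftrightarrow R) \lor Q))).
((P \lor P) \leftrightarrow (\lnot R \lor ((R \leftrightarrow R) \lor Q))): β-rule — branch into (P \lor P), (\lnot R \lor ((R \leftrightarrow R) \lor Q))  //  \lnot (P \lor P), \lnot (\lnot R \lor ((R \leftrightarrow R) \lor Q)).
  branch 1 (add (P \lor P), (\lnot R \lor ((R \leftrightarrow R) \lor Q))):
    (P \lor P): β-rule — branch into P  //  P.
      branch 1.1 (add P):
        (\lnot R \lor ((R \leftrightarrow R) \lor Q)): β-rule — branch into \lnot R  //  ((R \leftrightarrow R) \lor Q).
          branch 1.1.1 (add \lnot R):
            × closes — contains both R and \lnot R.
          branch 1.1.2 (add ((R \leftrightarrow R) \lor Q)):
            ((R \leftrightarrow R) \lor Q): β-rule — branch into (R \leftrightarrow R)  //  Q.
              branch 1.1.2.1 (add (R \leftrightarrow R)):
                (R \leftrightarrow R): β-rule — branch into R, R  //  \lnot R, \lnot R.
                  branch 1.1.2.1.1 (add R, R):
                    ○ open, literals {P=true, R=true}.
                  branch 1.1.2.1.2 (add \lnot R, \lnot R):
                    × closes — contains both R and \lnot R.
              branch 1.1.2.2 (add Q):
                ○ open, literals {P=true, Q=true, R=true}.
      branch 1.2 (add P):
        (\lnot R \lor ((R \leftrightarrow R) \lor Q)): β-rule — branch into \lnot R  //  ((R \leftrightarrow R) \lor Q).
          branch 1.2.1 (add \lnot R):
            × closes — contains both R and \lnot R.
          branch 1.2.2 (add ((R \leftrightarrow R) \lor Q)):
            ((R \leftrightarrow R) \lor Q): β-rule — branch into (R \leftrightarrow R)  //  Q.
              branch 1.2.2.1 (add (R \leftrightarrow R)):
                (R \leftrightarrow R): β-rule — branch into R, R  //  \lnot R, \lnot R.
                  branch 1.2.2.1.1 (add R, R):
                    ○ open, literals {P=true, R=true}.
                  branch 1.2.2.1.2 (add \lnot R, \lnot R):
                    × closes — contains both R and \lnot R.
              branch 1.2.2.2 (add Q):
                ○ open, literals {P=true, Q=true, R=true}.
  branch 2 (add \lnot (P \lor P), \lnot (\lnot R \lor ((R \leftrightarrow R) \lor Q))):
    \lnot (P \lor P): α-rule — add \lnot P, \lnot P.
    \lnot (\lnot R \lor ((R \leftrightarrow R) \lor Q)): α-rule — add \lnot \lnot R, \lnot ((R \leftrightarrow R) \lor Q).
    \lnot ((R \leftrightarrow R) \lor Q): α-rule — add \lnot (R \leftrightarrow R), \lnot Q.
    \lnot (R \leftrightarrow R): β-rule — branch into R, \lnot R  //  \lnot R, R.
      branch 2.1 (add R, \lnot R):
        × closes — contains both R and \lnot R.
      branch 2.2 (add \lnot R, R):
        × closes — contains both R and \lnot R.
6 branches closed, 4 open.
Each open branch fixes some atoms; the unmentioned ones are free. Counting distinct full assignments: branch {P=true, R=true} (Q) contributes 2 new; branch {P=true, Q=true, R=true} (none free) contributes 0 new; branch {P=true, R=true} (Q) contributes 0 new; branch {P=true, Q=true, R=true} (none free) contributes 0 new. Total: 2.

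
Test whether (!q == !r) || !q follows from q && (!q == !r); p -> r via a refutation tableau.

Initial set: {(q && (!q == !r)); (p -> r); !((!q == !r) || !q)}.
(q && (!q == !r)): α-rule — add q, (!q == !r).
!((!q == !r) || !q): α-rule — add !(!q == !r), !!q.
(p -> r): β-rule — branch into !p  //  r.
  branch 1 (add !p):
    (!q == !r): β-rule — branch into !q, !r  //  !!q, !!r.
      branch 1.1 (add !q, !r):
        × closes — contains both q and !q.
      branch 1.2 (add !!q, !!r):
        !(!q == !r): β-rule — branch into !q, !!r  //  !!q, !r.
          branch 1.2.1 (add !q, !!r):
            × closes — contains both q and !q.
          branch 1.2.2 (add !!q, !r):
            × closes — contains both r and !r.
  branch 2 (add r):
    (!q == !r): β-rule — branch into !q, !r  //  !!q, !!r.
      branch 2.1 (add !q, !r):
        × closes — contains both q and !q.
      branch 2.2 (add !!q, !!r):
        !(!q == !r): β-rule — branch into !q, !!r  //  !!q, !r.
          branch 2.2.1 (add !q, !!r):
            × closes — contains both q and !q.
          branch 2.2.2 (add !!q, !r):
            × closes — contains both r and !r.
All 6 branches close.
Every branch closed, so the premises entail the conclusion.

Yes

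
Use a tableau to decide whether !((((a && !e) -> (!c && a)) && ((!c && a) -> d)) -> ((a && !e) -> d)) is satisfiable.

Initial set: {!((((a && !e) -> (!c && a)) && ((!c && a) -> d)) -> ((a && !e) -> d))}.
!((((a && !e) -> (!c && a)) && ((!c && a) -> d)) -> ((a && !e) -> d)): α-rule — add (((a && !e) -> (!c && a)) && ((!c && a) -> d)), !((a && !e) -> d).
(((a && !e) -> (!c && a)) && ((!c && a) -> d)): α-rule — add ((a && !e) -> (!c && a)), ((!c && a) -> d).
!((a && !e) -> d): α-rule — add (a && !e), !d.
(a && !e): α-rule — add a, !e.
((a && !e) -> (!c && a)): β-rule — branch into !(a && !e)  //  (!c && a).
  branch 1 (add !(a && !e)):
    ((!c && a) -> d): β-rule — branch into !(!c && a)  //  d.
      branch 1.1 (add !(!c && a)):
        !(a && !e): β-rule — branch into !a  //  !!e.
          branch 1.1.1 (add !a):
            × closes — contains both a and !a.
          branch 1.1.2 (add !!e):
            × closes — contains both e and !e.
      branch 1.2 (add d):
        × closes — contains both d and !d.
  branch 2 (add (!c && a)):
    (!c && a): α-rule — add !c, a.
    ((!c && a) -> d): β-rule — branch into !(!c && a)  //  d.
      branch 2.1 (add !(!c && a)):
        !(!c && a): β-rule — branch into !!c  //  !a.
          branch 2.1.1 (add !!c):
            × closes — contains both c and !c.
          branch 2.1.2 (add !a):
            × closes — contains both a and !a.
      branch 2.2 (add d):
        × closes — contains both d and !d.
All 6 branches close.
Every branch closed; the formula is unsatisfiable.

Unsatisfiable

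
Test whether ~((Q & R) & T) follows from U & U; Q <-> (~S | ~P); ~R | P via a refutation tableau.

No

Initial set: {(U & U); (Q <-> (~S | ~P)); (~R | P); ~~((Q & R) & T)}.
(U & U): α-rule — add U, U.
~~((Q & R) & T): α-rule — add (Q & R), T.
(Q & R): α-rule — add Q, R.
(Q <-> (~S | ~P)): β-rule — branch into Q, (~S | ~P)  //  ~Q, ~(~S | ~P).
  branch 1 (add Q, (~S | ~P)):
    (~R | P): β-rule — branch into ~R  //  P.
      branch 1.1 (add ~R):
        × closes — contains both R and ~R.
      branch 1.2 (add P):
        (~S | ~P): β-rule — branch into ~S  //  ~P.
          branch 1.2.1 (add ~S):
            ○ open, literals {P=T, Q=T, R=T, S=F, T=T, U=T}.
          branch 1.2.2 (add ~P):
            × closes — contains both P and ~P.
  branch 2 (add ~Q, ~(~S | ~P)):
    × closes — contains both Q and ~Q.
3 branches closed, 1 open.
An open branch gives a countermodel: P=T, Q=T, R=T, S=F, T=T, U=T (unmentioned atoms arbitrary); the premises hold there but the conclusion fails.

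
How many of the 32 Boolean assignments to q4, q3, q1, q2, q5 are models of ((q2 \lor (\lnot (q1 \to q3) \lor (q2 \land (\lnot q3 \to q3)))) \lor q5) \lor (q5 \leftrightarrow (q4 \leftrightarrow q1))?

29

Initial set: {(((q2 \lor (\lnot (q1 \to q3) \lor (q2 \land (\lnot q3 \to q3)))) \lor q5) \lor (q5 \leftrightarrow (q4 \leftrightarrow q1)))}.
(((q2 \lor (\lnot (q1 \to q3) \lor (q2 \land (\lnot q3 \to q3)))) \lor q5) \lor (q5 \leftrightarrow (q4 \leftrightarrow q1))): β-rule — branch into ((q2 \lor (\lnot (q1 \to q3) \lor (q2 \land (\lnot q3 \to q3)))) \lor q5)  //  (q5 \leftrightarrow (q4 \leftrightarrow q1)).
  branch 1 (add ((q2 \lor (\lnot (q1 \to q3) \lor (q2 \land (\lnot q3 \to q3)))) \lor q5)):
    ((q2 \lor (\lnot (q1 \to q3) \lor (q2 \land (\lnot q3 \to q3)))) \lor q5): β-rule — branch into (q2 \lor (\lnot (q1 \to q3) \lor (q2 \land (\lnot q3 \to q3))))  //  q5.
      branch 1.1 (add (q2 \lor (\lnot (q1 \to q3) \lor (q2 \land (\lnot q3 \to q3))))):
        (q2 \lor (\lnot (q1 \to q3) \lor (q2 \land (\lnot q3 \to q3)))): β-rule — branch into q2  //  (\lnot (q1 \to q3) \lor (q2 \land (\lnot q3 \to q3))).
          branch 1.1.1 (add q2):
            ○ open, literals {q2=T}.
          branch 1.1.2 (add (\lnot (q1 \to q3) \lor (q2 \land (\lnot q3 \to q3)))):
            (\lnot (q1 \to q3) \lor (q2 \land (\lnot q3 \to q3))): β-rule — branch into \lnot (q1 \to q3)  //  (q2 \land (\lnot q3 \to q3)).
              branch 1.1.2.1 (add \lnot (q1 \to q3)):
                \lnot (q1 \to q3): α-rule — add q1, \lnot q3.
                ○ open, literals {q1=T, q3=F}.
              branch 1.1.2.2 (add (q2 \land (\lnot q3 \to q3))):
                (q2 \land (\lnot q3 \to q3)): α-rule — add q2, (\lnot q3 \to q3).
                (\lnot q3 \to q3): β-rule — branch into \lnot \lnot q3  //  q3.
                  branch 1.1.2.2.1 (add \lnot \lnot q3):
                    ○ open, literals {q2=T, q3=T}.
                  branch 1.1.2.2.2 (add q3):
                    ○ open, literals {q2=T, q3=T}.
      branch 1.2 (add q5):
        ○ open, literals {q5=T}.
  branch 2 (add (q5 \leftrightarrow (q4 \leftrightarrow q1))):
    (q5 \leftrightarrow (q4 \leftrightarrow q1)): β-rule — branch into q5, (q4 \leftrightarrow q1)  //  \lnot q5, \lnot (q4 \leftrightarrow q1).
      branch 2.1 (add q5, (q4 \leftrightarrow q1)):
        (q4 \leftrightarrow q1): β-rule — branch into q4, q1  //  \lnot q4, \lnot q1.
          branch 2.1.1 (add q4, q1):
            ○ open, literals {q1=T, q4=T, q5=T}.
          branch 2.1.2 (add \lnot q4, \lnot q1):
            ○ open, literals {q1=F, q4=F, q5=T}.
      branch 2.2 (add \lnot q5, \lnot (q4 \leftrightarrow q1)):
        \lnot (q4 \leftrightarrow q1): β-rule — branch into q4, \lnot q1  //  \lnot q4, q1.
          branch 2.2.1 (add q4, \lnot q1):
            ○ open, literals {q1=F, q4=T, q5=F}.
          branch 2.2.2 (add \lnot q4, q1):
            ○ open, literals {q1=T, q4=F, q5=F}.
0 branches closed, 9 open.
Each open branch fixes some atoms; the unmentioned ones are free. Counting distinct full assignments: branch {q2=T} (q4, q3, q1, q5) contributes 16 new; branch {q1=T, q3=F} (q4, q2, q5) contributes 4 new; branch {q2=T, q3=T} (q4, q1, q5) contributes 0 new; branch {q2=T, q3=T} (q4, q1, q5) contributes 0 new; branch {q5=T} (q4, q3, q1, q2) contributes 6 new; branch {q1=T, q4=T, q5=T} (q3, q2) contributes 0 new; branch {q1=F, q4=F, q5=T} (q3, q2) contributes 0 new; branch {q1=F, q4=T, q5=F} (q3, q2) contributes 2 new; branch {q1=T, q4=F, q5=F} (q3, q2) contributes 1 new. Total: 29.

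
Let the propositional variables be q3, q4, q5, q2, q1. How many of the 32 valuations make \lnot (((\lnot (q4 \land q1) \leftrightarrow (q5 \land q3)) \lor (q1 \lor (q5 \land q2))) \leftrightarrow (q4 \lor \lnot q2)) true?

14

Initial set: {T \lnot (((\lnot (q4 \land q1) \leftrightarrow (q5 \land q3)) \lor (q1 \lor (q5 \land q2))) \leftrightarrow (q4 \lor \lnot q2))}.
T \lnot (((\lnot (q4 \land q1) \leftrightarrow (q5 \land q3)) \lor (q1 \lor (q5 \land q2))) \leftrightarrow (q4 \lor \lnot q2)): β-rule — branch into T ((\lnot (q4 \land q1) \leftrightarrow (q5 \land q3)) \lor (q1 \lor (q5 \land q2))), F (q4 \lor \lnot q2)  //  F ((\lnot (q4 \land q1) \leftrightarrow (q5 \land q3)) \lor (q1 \lor (q5 \land q2))), T (q4 \lor \lnot q2).
  branch 1 (add T ((\lnot (q4 \land q1) \leftrightarrow (q5 \land q3)) \lor (q1 \lor (q5 \land q2))), F (q4 \lor \lnot q2)):
    F (q4 \lor \lnot q2): α-rule — add F q4, F \lnot q2.
    T ((\lnot (q4 \land q1) \leftrightarrow (q5 \land q3)) \lor (q1 \lor (q5 \land q2))): β-rule — branch into T (\lnot (q4 \land q1) \leftrightarrow (q5 \land q3))  //  T (q1 \lor (q5 \land q2)).
      branch 1.1 (add T (\lnot (q4 \land q1) \leftrightarrow (q5 \land q3))):
        T (\lnot (q4 \land q1) \leftrightarrow (q5 \land q3)): β-rule — branch into T \lnot (q4 \land q1), T (q5 \land q3)  //  F \lnot (q4 \land q1), F (q5 \land q3).
          branch 1.1.1 (add T \lnot (q4 \land q1), T (q5 \land q3)):
            T (q5 \land q3): α-rule — add T q5, T q3.
            T \lnot (q4 \land q1): β-rule — branch into F q4  //  F q1.
              branch 1.1.1.1 (add F q4):
                ○ open, literals {q2=1, q3=1, q4=0, q5=1}.
              branch 1.1.1.2 (add F q1):
                ○ open, literals {q1=0, q2=1, q3=1, q4=0, q5=1}.
          branch 1.1.2 (add F \lnot (q4 \land q1), F (q5 \land q3)):
            F \lnot (q4 \land q1): α-rule — add T q4, T q1.
            × closes — contains both q4 and \lnot q4.
      branch 1.2 (add T (q1 \lor (q5 \land q2))):
        T (q1 \lor (q5 \land q2)): β-rule — branch into T q1  //  T (q5 \land q2).
          branch 1.2.1 (add T q1):
            ○ open, literals {q1=1, q2=1, q4=0}.
          branch 1.2.2 (add T (q5 \land q2)):
            T (q5 \land q2): α-rule — add T q5, T q2.
            ○ open, literals {q2=1, q4=0, q5=1}.
  branch 2 (add F ((\lnot (q4 \land q1) \leftrightarrow (q5 \land q3)) \lor (q1 \lor (q5 \land q2))), T (q4 \lor \lnot q2)):
    F ((\lnot (q4 \land q1) \leftrightarrow (q5 \land q3)) \lor (q1 \lor (q5 \land q2))): α-rule — add F (\lnot (q4 \land q1) \leftrightarrow (q5 \land q3)), F (q1 \lor (q5 \land q2)).
    F (q1 \lor (q5 \land q2)): α-rule — add F q1, F (q5 \land q2).
    T (q4 \lor \lnot q2): β-rule — branch into T q4  //  T \lnot q2.
      branch 2.1 (add T q4):
        F (\lnot (q4 \land q1) \leftrightarrow (q5 \land q3)): β-rule — branch into T \lnot (q4 \land q1), F (q5 \land q3)  //  F \lnot (q4 \land q1), T (q5 \land q3).
          branch 2.1.1 (add T \lnot (q4 \land q1), F (q5 \land q3)):
            F (q5 \land q2): β-rule — branch into F q5  //  F q2.
              branch 2.1.1.1 (add F q5):
                T \lnot (q4 \land q1): β-rule — branch into F q4  //  F q1.
                  branch 2.1.1.1.1 (add F q4):
                    × closes — contains both q4 and \lnot q4.
                  branch 2.1.1.1.2 (add F q1):
                    F (q5 \land q3): β-rule — branch into F q5  //  F q3.
                      branch 2.1.1.1.2.1 (add F q5):
                        ○ open, literals {q1=0, q4=1, q5=0}.
                      branch 2.1.1.1.2.2 (add F q3):
                        ○ open, literals {q1=0, q3=0, q4=1, q5=0}.
              branch 2.1.1.2 (add F q2):
                T \lnot (q4 \land q1): β-rule — branch into F q4  //  F q1.
                  branch 2.1.1.2.1 (add F q4):
                    × closes — contains both q4 and \lnot q4.
                  branch 2.1.1.2.2 (add F q1):
                    F (q5 \land q3): β-rule — branch into F q5  //  F q3.
                      branch 2.1.1.2.2.1 (add F q5):
                        ○ open, literals {q1=0, q2=0, q4=1, q5=0}.
                      branch 2.1.1.2.2.2 (add F q3):
                        ○ open, literals {q1=0, q2=0, q3=0, q4=1}.
          branch 2.1.2 (add F \lnot (q4 \land q1), T (q5 \land q3)):
            F \lnot (q4 \land q1): α-rule — add T q4, T q1.
            × closes — contains both q1 and \lnot q1.
      branch 2.2 (add T \lnot q2):
        F (\lnot (q4 \land q1) \leftrightarrow (q5 \land q3)): β-rule — branch into T \lnot (q4 \land q1), F (q5 \land q3)  //  F \lnot (q4 \land q1), T (q5 \land q3).
          branch 2.2.1 (add T \lnot (q4 \land q1), F (q5 \land q3)):
            F (q5 \land q2): β-rule — branch into F q5  //  F q2.
              branch 2.2.1.1 (add F q5):
                T \lnot (q4 \land q1): β-rule — branch into F q4  //  F q1.
                  branch 2.2.1.1.1 (add F q4):
                    F (q5 \land q3): β-rule — branch into F q5  //  F q3.
                      branch 2.2.1.1.1.1 (add F q5):
                        ○ open, literals {q1=0, q2=0, q4=0, q5=0}.
                      branch 2.2.1.1.1.2 (add F q3):
                        ○ open, literals {q1=0, q2=0, q3=0, q4=0, q5=0}.
                  branch 2.2.1.1.2 (add F q1):
                    F (q5 \land q3): β-rule — branch into F q5  //  F q3.
                      branch 2.2.1.1.2.1 (add F q5):
                        ○ open, literals {q1=0, q2=0, q5=0}.
                      branch 2.2.1.1.2.2 (add F q3):
                        ○ open, literals {q1=0, q2=0, q3=0, q5=0}.
              branch 2.2.1.2 (add F q2):
                T \lnot (q4 \land q1): β-rule — branch into F q4  //  F q1.
                  branch 2.2.1.2.1 (add F q4):
                    F (q5 \land q3): β-rule — branch into F q5  //  F q3.
                      branch 2.2.1.2.1.1 (add F q5):
                        ○ open, literals {q1=0, q2=0, q4=0, q5=0}.
                      branch 2.2.1.2.1.2 (add F q3):
                        ○ open, literals {q1=0, q2=0, q3=0, q4=0}.
                  branch 2.2.1.2.2 (add F q1):
                    F (q5 \land q3): β-rule — branch into F q5  //  F q3.
                      branch 2.2.1.2.2.1 (add F q5):
                        ○ open, literals {q1=0, q2=0, q5=0}.
                      branch 2.2.1.2.2.2 (add F q3):
                        ○ open, literals {q1=0, q2=0, q3=0}.
          branch 2.2.2 (add F \lnot (q4 \land q1), T (q5 \land q3)):
            F \lnot (q4 \land q1): α-rule — add T q4, T q1.
            × closes — contains both q1 and \lnot q1.
5 branches closed, 16 open.
Each open branch fixes some atoms; the unmentioned ones are free. Counting distinct full assignments: branch {q2=1, q3=1, q4=0, q5=1} (q1) contributes 2 new; branch {q1=0, q2=1, q3=1, q4=0, q5=1} (none free) contributes 0 new; branch {q1=1, q2=1, q4=0} (q3, q5) contributes 3 new; branch {q2=1, q4=0, q5=1} (q3, q1) contributes 1 new; branch {q1=0, q4=1, q5=0} (q3, q2) contributes 4 new; branch {q1=0, q3=0, q4=1, q5=0} (q2) contributes 0 new; branch {q1=0, q2=0, q4=1, q5=0} (q3) contributes 0 new; branch {q1=0, q2=0, q3=0, q4=1} (q5) contributes 1 new; branch {q1=0, q2=0, q4=0, q5=0} (q3) contributes 2 new; branch {q1=0, q2=0, q3=0, q4=0, q5=0} (none free) contributes 0 new; branch {q1=0, q2=0, q5=0} (q3, q4) contributes 0 new; branch {q1=0, q2=0, q3=0, q5=0} (q4) contributes 0 new; branch {q1=0, q2=0, q4=0, q5=0} (q3) contributes 0 new; branch {q1=0, q2=0, q3=0, q4=0} (q5) contributes 1 new; branch {q1=0, q2=0, q5=0} (q3, q4) contributes 0 new; branch {q1=0, q2=0, q3=0} (q4, q5) contributes 0 new. Total: 14.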